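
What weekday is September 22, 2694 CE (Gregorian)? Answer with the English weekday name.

JDN 2705288 mod 7 = 5, and JDN 0 was a Monday, so this is a Saturday.

Saturday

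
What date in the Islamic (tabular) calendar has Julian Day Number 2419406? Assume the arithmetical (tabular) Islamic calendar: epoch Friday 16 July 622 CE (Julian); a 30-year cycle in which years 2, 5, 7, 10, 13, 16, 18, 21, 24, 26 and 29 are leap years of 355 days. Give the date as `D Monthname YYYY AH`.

The Gregorian equivalent of JDN 2419406 is 4 January 1912.
In the tabular Islamic calendar that day is 14 Muharram 1330 AH.

14 Muharram 1330 AH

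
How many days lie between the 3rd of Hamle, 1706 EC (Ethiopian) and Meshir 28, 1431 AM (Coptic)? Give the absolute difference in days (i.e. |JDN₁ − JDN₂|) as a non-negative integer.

First date → JDN 2347274; second date → JDN 2347514.
The interval is |2347274 − 2347514| = 240 days.

240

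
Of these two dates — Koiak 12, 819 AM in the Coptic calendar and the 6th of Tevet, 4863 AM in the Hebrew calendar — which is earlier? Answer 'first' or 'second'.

first

The two dates have Julian Day Numbers 2123905 and 2123916 respectively.
Since 2123905 < 2123916, the first date comes first.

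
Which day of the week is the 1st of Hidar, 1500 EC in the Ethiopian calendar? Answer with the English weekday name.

Friday

In the proleptic Gregorian calendar this is 8 November 1507 (JDN 2271791).
Since JDN mod 7 = 4 (0 = Monday), the day is Friday.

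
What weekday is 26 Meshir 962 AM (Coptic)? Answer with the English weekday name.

This is JDN 2176210 (27 February 1246 Gregorian).
2176210 ≡ 1 (mod 7); counting from Monday = 0 gives Tuesday.

Tuesday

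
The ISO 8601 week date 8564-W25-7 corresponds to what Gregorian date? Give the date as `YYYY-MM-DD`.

ISO week 1 of 8564 is the week containing the first Thursday of 8564.
Week 25, day 7 (Sunday) lands on 8564-06-24.

8564-06-24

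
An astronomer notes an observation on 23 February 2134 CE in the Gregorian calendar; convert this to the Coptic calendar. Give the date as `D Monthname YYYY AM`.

Both dates share Julian Day Number 2500541; in the Coptic calendar that is 15 Meshir 1850 AM.

15 Meshir 1850 AM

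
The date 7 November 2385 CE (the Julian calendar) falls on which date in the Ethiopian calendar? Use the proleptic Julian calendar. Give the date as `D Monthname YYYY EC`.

Both dates share Julian Day Number 2592490; in the Ethiopian calendar that is 11 Hidar 2378 EC.

11 Hidar 2378 EC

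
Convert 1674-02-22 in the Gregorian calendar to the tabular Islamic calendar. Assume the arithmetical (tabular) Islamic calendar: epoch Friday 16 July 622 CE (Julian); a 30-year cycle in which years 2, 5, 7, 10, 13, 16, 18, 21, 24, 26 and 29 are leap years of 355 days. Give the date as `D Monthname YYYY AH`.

16 Dhu al-Qa'dah 1084 AH

Julian Day Number of the source date = 2332529.
Converting JDN 2332529 to the tabular Islamic calendar gives 16 Dhu al-Qa'dah 1084 AH.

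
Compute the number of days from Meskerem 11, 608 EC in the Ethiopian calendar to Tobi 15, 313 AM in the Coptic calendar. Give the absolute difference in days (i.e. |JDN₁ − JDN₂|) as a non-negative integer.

6816

First date → JDN 1945938; second date → JDN 1939122.
The interval is |1945938 − 1939122| = 6816 days.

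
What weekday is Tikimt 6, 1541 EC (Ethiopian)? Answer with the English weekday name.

Wednesday

Equivalently 13 October 1548 Gregorian, JDN 2286741.
2286741 ≡ 2 (mod 7); counting from Monday = 0 gives Wednesday.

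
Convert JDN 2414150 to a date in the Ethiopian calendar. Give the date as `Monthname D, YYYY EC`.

Nehase 8, 1889 EC

The Gregorian equivalent of JDN 2414150 is 13 August 1897.
In the Ethiopian calendar that day is Nehase 8, 1889 EC.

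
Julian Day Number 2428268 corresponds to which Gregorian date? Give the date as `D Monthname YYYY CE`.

9 April 1936 CE

JDN 2451545 is 1 Jan 2000; 2428268 is −23277 days from there.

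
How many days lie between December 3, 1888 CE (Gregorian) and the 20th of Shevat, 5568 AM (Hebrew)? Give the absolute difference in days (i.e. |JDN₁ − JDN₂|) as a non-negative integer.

29509

JDN of the first date = 2410975.
JDN of the second date = 2381466.
|2381466 − 2410975| = 29509.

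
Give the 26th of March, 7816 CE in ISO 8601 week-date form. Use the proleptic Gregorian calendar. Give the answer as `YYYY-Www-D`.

The weekday is Tuesday (ISO weekday 2).
That Tuesday belongs to ISO week 13 of ISO year 7816.

7816-W13-2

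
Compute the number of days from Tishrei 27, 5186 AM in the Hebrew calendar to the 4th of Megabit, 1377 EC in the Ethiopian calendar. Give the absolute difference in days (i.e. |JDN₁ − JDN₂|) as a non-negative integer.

14833

JDN of the first date = 2241821.
JDN of the second date = 2226988.
|2226988 − 2241821| = 14833.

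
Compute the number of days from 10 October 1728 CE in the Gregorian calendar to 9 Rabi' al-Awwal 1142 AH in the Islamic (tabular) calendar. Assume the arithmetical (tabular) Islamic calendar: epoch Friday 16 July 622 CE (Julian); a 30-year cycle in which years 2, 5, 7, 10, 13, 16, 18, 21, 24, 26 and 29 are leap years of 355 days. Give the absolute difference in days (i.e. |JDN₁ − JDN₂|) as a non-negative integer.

First date → JDN 2352482; second date → JDN 2352839.
The interval is |2352482 − 2352839| = 357 days.

357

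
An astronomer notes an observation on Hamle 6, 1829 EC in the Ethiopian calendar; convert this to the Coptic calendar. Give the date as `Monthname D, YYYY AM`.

Epip 6, 1553 AM

Both dates share Julian Day Number 2392203; in the Coptic calendar that is 6 Epip 1553 AM.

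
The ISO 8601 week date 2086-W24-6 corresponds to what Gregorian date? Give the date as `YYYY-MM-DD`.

ISO week 1 of 2086 is the week containing the first Thursday of 2086.
Week 24, day 6 (Saturday) lands on 2086-06-15.

2086-06-15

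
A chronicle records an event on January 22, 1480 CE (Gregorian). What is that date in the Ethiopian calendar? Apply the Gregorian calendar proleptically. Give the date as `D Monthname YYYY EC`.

Julian Day Number of the source date = 2261640.
Converting JDN 2261640 to the Ethiopian calendar gives 17 Tir 1472 EC.

17 Tir 1472 EC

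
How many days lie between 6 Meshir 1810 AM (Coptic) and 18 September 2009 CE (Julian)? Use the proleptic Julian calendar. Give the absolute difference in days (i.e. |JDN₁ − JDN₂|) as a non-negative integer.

First date → JDN 2485922; second date → JDN 2455106.
The interval is |2485922 − 2455106| = 30816 days.

30816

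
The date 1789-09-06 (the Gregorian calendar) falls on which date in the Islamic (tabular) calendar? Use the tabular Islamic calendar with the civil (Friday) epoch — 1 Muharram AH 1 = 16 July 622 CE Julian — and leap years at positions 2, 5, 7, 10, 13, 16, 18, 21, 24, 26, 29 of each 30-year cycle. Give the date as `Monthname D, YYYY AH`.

Both dates share Julian Day Number 2374728; in the tabular Islamic calendar that is 15 Dhu al-Hijjah 1203 AH.

Dhu al-Hijjah 15, 1203 AH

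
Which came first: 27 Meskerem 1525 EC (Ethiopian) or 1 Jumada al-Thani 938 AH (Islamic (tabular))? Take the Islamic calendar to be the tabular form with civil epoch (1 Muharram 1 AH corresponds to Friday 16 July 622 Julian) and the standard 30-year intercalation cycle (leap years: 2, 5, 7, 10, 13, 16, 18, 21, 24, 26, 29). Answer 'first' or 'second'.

The two dates have Julian Day Numbers 2280888 and 2280630 respectively.
Since 2280630 < 2280888, the second date comes first.

second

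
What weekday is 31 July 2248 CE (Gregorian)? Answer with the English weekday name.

Since JDN mod 7 = 0 (0 = Monday), the day is Monday.

Monday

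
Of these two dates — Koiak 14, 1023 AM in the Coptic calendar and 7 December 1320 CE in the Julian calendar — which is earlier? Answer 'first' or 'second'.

The two dates have Julian Day Numbers 2198418 and 2203529 respectively.
Since 2198418 < 2203529, the first date comes first.

first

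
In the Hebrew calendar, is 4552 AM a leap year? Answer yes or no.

yes

Hebrew year 4552 is year 11 of its 19-year Metonic cycle; leap years are at positions 3, 6, 8, 11, 14, 17, 19, so it is a leap year (13 months).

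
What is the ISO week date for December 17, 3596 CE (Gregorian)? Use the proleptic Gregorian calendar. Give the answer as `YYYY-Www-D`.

3596-W51-2

The weekday is Tuesday (ISO weekday 2).
That Tuesday belongs to ISO week 51 of ISO year 3596.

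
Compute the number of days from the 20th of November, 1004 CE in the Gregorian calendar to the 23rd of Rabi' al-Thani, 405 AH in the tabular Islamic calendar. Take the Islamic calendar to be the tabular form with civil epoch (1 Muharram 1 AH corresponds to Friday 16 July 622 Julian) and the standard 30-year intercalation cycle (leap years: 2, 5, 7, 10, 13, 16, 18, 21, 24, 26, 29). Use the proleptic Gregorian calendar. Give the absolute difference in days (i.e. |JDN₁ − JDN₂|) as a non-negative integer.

JDN of the first date = 2088087.
JDN of the second date = 2091715.
|2091715 − 2088087| = 3628.

3628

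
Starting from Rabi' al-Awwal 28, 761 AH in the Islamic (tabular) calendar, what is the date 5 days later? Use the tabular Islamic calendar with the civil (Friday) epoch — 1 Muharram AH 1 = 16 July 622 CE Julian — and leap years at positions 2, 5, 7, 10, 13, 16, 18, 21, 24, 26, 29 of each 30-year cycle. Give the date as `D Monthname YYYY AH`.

3 Rabi' al-Thani 761 AH

The starting date is JDN 2217845; 2217845 + 5 = 2217850.
JDN 2217850 corresponds to 3 Rabi' al-Thani 761 AH.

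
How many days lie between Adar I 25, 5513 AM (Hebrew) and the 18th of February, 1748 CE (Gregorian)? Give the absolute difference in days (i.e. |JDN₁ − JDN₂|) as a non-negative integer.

JDN of the first date = 2361390.
JDN of the second date = 2359552.
|2359552 − 2361390| = 1838.

1838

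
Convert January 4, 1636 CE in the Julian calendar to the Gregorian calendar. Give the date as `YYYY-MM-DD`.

1636-01-14

For dates in this range the Gregorian date is 10 days ahead of the Julian.
4 January 1636 Julian + 10 days → 14 January 1636 Gregorian.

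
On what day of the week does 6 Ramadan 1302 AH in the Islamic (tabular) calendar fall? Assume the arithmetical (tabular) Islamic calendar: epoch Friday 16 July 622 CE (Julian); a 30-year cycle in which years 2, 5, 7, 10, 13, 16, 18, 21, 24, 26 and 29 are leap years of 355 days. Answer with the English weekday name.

This is JDN 2409712 (19 June 1885 Gregorian).
JDN 2409712 mod 7 = 4, and JDN 0 was a Monday, so this is a Friday.

Friday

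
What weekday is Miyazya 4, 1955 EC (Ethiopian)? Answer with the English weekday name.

Friday

Equivalently 12 April 1963 Gregorian, JDN 2438132.
JDN 2438132 mod 7 = 4, and JDN 0 was a Monday, so this is a Friday.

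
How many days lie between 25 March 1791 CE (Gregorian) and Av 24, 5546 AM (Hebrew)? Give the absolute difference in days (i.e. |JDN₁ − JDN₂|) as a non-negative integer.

First date → JDN 2375293; second date → JDN 2373613.
The interval is |2375293 − 2373613| = 1680 days.

1680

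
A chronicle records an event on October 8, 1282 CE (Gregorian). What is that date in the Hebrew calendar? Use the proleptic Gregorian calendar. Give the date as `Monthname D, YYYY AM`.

Julian Day Number of the source date = 2189582.
Converting JDN 2189582 to the Hebrew calendar gives 27 Tishrei 5043 AM.

Tishrei 27, 5043 AM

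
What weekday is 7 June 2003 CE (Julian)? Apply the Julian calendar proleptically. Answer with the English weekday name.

Friday

In the Gregorian calendar this is 20 June 2003 (JDN 2452811).
Since JDN mod 7 = 4 (0 = Monday), the day is Friday.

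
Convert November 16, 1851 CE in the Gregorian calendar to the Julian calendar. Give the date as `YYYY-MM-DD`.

1851-11-04

At this point the Julian calendar is 12 days behind the Gregorian.
16 November 1851 Gregorian − 12 days → 4 November 1851 Julian.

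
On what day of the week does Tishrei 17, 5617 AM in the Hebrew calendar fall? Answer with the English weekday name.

Thursday

This is JDN 2399239 (16 October 1856 Gregorian).
2399239 ≡ 3 (mod 7); counting from Monday = 0 gives Thursday.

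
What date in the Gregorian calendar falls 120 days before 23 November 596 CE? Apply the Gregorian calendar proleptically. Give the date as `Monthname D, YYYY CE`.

July 26, 596 CE

The starting date is JDN 1939072; 1939072 − 120 = 1938952.
JDN 1938952 corresponds to July 26, 596 CE.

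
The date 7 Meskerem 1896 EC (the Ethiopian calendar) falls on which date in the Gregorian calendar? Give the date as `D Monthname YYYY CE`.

Both dates share Julian Day Number 2416376; in the Gregorian calendar that is 18 September 1903 CE.

18 September 1903 CE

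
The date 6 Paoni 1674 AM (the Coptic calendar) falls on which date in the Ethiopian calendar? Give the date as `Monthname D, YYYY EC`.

Both dates share Julian Day Number 2436368; in the Ethiopian calendar that is 6 Sene 1950 EC.

Sene 6, 1950 EC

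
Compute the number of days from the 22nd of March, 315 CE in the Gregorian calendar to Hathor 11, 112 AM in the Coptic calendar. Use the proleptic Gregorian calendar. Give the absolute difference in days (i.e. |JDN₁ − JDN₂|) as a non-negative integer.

29452

First date → JDN 1836191; second date → JDN 1865643.
The interval is |1836191 − 1865643| = 29452 days.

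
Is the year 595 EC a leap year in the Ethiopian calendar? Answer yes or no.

595 mod 4 = 3; in the Ethiopian calendar a year is leap when year mod 4 = 3, so it is a leap year.

yes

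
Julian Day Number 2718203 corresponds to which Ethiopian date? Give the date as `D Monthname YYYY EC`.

18 Tir 2722 EC

The Gregorian equivalent of JDN 2718203 is 1 February 2730.
In the Ethiopian calendar that day is 18 Tir 2722 EC.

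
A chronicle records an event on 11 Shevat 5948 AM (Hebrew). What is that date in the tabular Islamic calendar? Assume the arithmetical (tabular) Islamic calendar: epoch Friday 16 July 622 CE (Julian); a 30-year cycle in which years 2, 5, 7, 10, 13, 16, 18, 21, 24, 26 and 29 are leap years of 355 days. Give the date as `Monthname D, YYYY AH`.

Sha'ban 11, 1614 AH

Both dates share Julian Day Number 2520250; in the tabular Islamic calendar that is 11 Sha'ban 1614 AH.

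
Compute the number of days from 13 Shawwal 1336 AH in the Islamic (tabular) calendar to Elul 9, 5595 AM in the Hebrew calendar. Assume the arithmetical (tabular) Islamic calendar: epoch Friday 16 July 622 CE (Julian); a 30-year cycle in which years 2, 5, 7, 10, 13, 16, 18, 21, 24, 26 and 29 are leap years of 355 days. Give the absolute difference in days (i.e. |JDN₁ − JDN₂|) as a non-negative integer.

JDN of the first date = 2421797.
JDN of the second date = 2391525.
|2391525 − 2421797| = 30272.

30272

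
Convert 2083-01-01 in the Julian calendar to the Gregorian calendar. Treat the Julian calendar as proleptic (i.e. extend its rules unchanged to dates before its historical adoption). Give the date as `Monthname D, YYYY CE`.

At this point the Julian calendar is 13 days behind the Gregorian.
1 January 2083 Julian + 13 days → 14 January 2083 Gregorian.

January 14, 2083 CE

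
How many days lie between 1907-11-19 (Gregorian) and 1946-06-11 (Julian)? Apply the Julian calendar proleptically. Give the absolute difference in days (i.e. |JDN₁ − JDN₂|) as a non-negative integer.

JDN of the first date = 2417899.
JDN of the second date = 2431996.
|2431996 − 2417899| = 14097.

14097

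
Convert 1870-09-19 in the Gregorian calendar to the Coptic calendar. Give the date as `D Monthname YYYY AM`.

Both dates share Julian Day Number 2404325; in the Coptic calendar that is 10 Thout 1587 AM.

10 Thout 1587 AM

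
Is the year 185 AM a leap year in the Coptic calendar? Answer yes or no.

no

185 mod 4 = 1; in the Coptic calendar a year is leap when year mod 4 = 3, so it is a common year.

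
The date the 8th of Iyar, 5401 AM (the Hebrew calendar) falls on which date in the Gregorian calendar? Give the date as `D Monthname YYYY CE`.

18 April 1641 CE

Julian Day Number of the source date = 2320531.
Converting JDN 2320531 to the Gregorian calendar gives 18 April 1641 CE.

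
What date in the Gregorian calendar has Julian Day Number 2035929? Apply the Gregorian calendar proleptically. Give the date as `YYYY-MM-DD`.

JDN 2451545 is 1 Jan 2000; 2035929 is −415616 days from there.

0862-01-30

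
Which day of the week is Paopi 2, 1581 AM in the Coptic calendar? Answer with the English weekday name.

Equivalently 11 October 1864 Gregorian, JDN 2402156.
JDN 2402156 mod 7 = 1, and JDN 0 was a Monday, so this is a Tuesday.

Tuesday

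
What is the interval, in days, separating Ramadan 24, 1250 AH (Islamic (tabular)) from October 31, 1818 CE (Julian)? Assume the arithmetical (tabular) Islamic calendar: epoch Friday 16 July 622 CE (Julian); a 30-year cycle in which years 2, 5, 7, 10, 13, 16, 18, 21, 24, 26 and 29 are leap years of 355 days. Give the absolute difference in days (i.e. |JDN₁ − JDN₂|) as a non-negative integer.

5917

First date → JDN 2391303; second date → JDN 2385386.
The interval is |2391303 − 2385386| = 5917 days.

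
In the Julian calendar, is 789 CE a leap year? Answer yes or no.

789 mod 4 = 1, so it is a common year in the Julian calendar.

no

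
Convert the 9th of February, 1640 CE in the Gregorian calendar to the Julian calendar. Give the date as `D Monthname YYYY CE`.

For dates in this range the Gregorian date is 10 days ahead of the Julian.
9 February 1640 Gregorian − 10 days → 30 January 1640 Julian.

30 January 1640 CE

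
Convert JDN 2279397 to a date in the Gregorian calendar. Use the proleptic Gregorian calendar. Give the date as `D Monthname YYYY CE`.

JDN 2451545 is 1 Jan 2000; 2279397 is −172148 days from there.

4 September 1528 CE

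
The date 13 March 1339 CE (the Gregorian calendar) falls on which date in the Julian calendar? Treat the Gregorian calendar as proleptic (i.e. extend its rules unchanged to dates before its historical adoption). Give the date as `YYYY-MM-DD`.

The Julian–Gregorian offset here is 8 days (Julian trailing).
13 March 1339 Gregorian − 8 days → 5 March 1339 Julian.

1339-03-05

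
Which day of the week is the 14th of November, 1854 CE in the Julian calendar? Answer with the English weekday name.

In the Gregorian calendar this is 26 November 1854 (JDN 2398549).
JDN 2398549 mod 7 = 6, and JDN 0 was a Monday, so this is a Sunday.

Sunday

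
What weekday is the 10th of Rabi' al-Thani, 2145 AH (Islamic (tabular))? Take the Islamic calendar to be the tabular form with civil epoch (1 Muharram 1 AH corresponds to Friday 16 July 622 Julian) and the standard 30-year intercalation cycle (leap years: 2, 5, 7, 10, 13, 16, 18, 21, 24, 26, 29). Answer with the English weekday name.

Equivalently 22 December 2702 Gregorian, JDN 2708300.
Since JDN mod 7 = 0 (0 = Monday), the day is Monday.

Monday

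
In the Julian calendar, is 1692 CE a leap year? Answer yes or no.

yes

1692 mod 4 = 0, so it is a leap year in the Julian calendar.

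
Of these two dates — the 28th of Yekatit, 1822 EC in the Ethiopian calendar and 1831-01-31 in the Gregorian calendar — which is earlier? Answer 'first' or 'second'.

First date → JDN 2389518; second date → JDN 2389849.
JDN 2389518 < JDN 2389849, so the first date is earlier.

first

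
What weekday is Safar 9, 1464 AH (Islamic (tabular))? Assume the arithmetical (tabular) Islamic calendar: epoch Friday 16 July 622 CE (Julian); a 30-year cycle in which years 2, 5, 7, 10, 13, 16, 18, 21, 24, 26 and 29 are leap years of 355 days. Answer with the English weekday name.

Equivalently 31 January 2042 Gregorian, JDN 2466916.
JDN 2466916 mod 7 = 4, and JDN 0 was a Monday, so this is a Friday.

Friday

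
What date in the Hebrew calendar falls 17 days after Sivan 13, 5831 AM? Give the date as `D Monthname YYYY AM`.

Counting 17 days forward from JDN 2477638 reaches JDN 2477655, which is 30 Sivan 5831 AM.

30 Sivan 5831 AM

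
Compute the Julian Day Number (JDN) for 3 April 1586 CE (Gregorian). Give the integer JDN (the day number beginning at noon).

JDN 2451545 is 1 January 2000 CE (Gregorian); the target day is −151118 days from there, so JDN = 2300427.

2300427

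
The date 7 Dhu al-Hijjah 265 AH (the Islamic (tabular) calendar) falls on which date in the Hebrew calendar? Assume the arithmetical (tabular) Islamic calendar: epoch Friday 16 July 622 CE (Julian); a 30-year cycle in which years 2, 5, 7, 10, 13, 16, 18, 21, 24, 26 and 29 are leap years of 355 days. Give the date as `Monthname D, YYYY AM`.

Av 8, 4639 AM

Both dates share Julian Day Number 2042324; in the Hebrew calendar that is 8 Av 4639 AM.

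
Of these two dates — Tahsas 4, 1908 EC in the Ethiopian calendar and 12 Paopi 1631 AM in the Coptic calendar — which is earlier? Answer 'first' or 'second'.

second

The two dates have Julian Day Numbers 2420846 and 2420428 respectively.
Since 2420428 < 2420846, the second date comes first.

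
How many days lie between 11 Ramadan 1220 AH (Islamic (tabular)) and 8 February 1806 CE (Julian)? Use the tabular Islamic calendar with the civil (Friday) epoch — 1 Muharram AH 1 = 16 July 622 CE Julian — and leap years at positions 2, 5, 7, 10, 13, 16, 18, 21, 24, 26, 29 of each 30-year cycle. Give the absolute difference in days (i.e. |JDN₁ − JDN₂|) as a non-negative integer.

JDN of the first date = 2380659.
JDN of the second date = 2380738.
|2380738 − 2380659| = 79.

79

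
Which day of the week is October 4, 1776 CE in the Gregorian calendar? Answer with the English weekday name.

Friday

2370008 ≡ 4 (mod 7); counting from Monday = 0 gives Friday.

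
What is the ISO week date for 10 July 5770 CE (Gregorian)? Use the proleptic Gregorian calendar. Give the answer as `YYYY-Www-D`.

5770-W28-2

The weekday is Tuesday (ISO weekday 2).
That Tuesday belongs to ISO week 28 of ISO year 5770.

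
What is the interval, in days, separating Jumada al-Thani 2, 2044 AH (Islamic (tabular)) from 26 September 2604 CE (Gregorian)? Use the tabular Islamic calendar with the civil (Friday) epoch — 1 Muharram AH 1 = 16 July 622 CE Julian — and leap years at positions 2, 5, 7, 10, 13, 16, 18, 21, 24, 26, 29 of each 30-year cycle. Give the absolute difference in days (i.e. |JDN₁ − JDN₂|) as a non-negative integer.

First date → JDN 2672560; second date → JDN 2672420.
The interval is |2672560 − 2672420| = 140 days.

140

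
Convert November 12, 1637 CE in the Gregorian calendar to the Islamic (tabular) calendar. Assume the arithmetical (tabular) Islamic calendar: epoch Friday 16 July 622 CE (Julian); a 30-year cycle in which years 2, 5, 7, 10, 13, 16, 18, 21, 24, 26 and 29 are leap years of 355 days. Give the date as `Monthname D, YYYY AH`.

Both dates share Julian Day Number 2319278; in the tabular Islamic calendar that is 23 Jumada al-Thani 1047 AH.

Jumada al-Thani 23, 1047 AH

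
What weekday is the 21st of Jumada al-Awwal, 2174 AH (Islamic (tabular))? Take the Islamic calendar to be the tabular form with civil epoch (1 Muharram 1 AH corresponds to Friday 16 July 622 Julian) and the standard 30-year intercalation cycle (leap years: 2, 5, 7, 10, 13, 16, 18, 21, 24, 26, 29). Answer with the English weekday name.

Sunday

This is JDN 2718617 (22 March 2731 Gregorian).
JDN 2718617 mod 7 = 6, and JDN 0 was a Monday, so this is a Sunday.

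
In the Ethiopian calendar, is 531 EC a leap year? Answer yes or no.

531 mod 4 = 3; in the Ethiopian calendar a year is leap when year mod 4 = 3, so it is a leap year.

yes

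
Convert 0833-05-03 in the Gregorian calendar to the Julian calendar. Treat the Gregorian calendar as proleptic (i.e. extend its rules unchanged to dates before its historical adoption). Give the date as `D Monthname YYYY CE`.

29 April 833 CE

The Julian–Gregorian offset here is 4 days (Julian trailing).
3 May 833 Gregorian − 4 days → 29 April 833 Julian.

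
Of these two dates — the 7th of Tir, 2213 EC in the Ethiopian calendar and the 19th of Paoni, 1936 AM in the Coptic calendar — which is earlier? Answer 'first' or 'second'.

second

Converting both to JDN: 2532280 vs 2532077; the smaller is the second.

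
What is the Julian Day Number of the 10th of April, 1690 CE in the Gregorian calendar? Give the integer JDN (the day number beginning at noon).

2338420

JDN 2451545 is 1 January 2000 CE (Gregorian); the target day is −113125 days from there, so JDN = 2338420.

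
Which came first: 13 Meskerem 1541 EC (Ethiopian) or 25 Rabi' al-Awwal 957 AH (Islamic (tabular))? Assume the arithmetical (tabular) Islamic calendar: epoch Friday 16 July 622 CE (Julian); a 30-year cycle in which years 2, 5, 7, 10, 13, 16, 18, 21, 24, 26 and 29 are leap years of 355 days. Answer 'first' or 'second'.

The two dates have Julian Day Numbers 2286718 and 2287298 respectively.
Since 2286718 < 2287298, the first date comes first.

first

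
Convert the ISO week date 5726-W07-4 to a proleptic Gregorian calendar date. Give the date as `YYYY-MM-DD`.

5726-02-14

ISO week 1 of 5726 is the week containing the first Thursday of 5726.
Week 7, day 4 (Thursday) lands on 5726-02-14.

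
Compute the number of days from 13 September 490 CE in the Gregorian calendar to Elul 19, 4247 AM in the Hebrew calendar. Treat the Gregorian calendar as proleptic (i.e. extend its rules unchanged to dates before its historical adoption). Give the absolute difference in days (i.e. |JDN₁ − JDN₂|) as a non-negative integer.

1114

First date → JDN 1900285; second date → JDN 1899171.
The interval is |1900285 − 1899171| = 1114 days.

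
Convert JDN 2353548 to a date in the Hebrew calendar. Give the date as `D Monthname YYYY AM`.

JDN 2353548 is 11 September 1731 in the Gregorian calendar.
In the Hebrew calendar that day is 10 Elul 5491 AM.

10 Elul 5491 AM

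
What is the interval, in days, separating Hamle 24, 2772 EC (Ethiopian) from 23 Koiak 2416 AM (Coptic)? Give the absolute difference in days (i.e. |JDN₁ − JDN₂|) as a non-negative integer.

29431

First date → JDN 2736652; second date → JDN 2707221.
The interval is |2736652 − 2707221| = 29431 days.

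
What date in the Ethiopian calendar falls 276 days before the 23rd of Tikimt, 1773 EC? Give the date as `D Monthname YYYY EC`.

22 Tir 1772 EC

JDN of the 23rd of Tikimt, 1773 EC = 2371496.
2371496 − 276 = 2371220.
JDN 2371220 in the Ethiopian calendar is 22 Tir 1772 EC.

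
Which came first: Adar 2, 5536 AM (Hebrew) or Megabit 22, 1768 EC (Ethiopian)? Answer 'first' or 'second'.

first

Converting both to JDN: 2369783 vs 2369819; the smaller is the first.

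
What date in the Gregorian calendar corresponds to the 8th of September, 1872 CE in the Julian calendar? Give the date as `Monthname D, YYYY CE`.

For dates in this range the Gregorian date is 12 days ahead of the Julian.
8 September 1872 Julian + 12 days → 20 September 1872 Gregorian.

September 20, 1872 CE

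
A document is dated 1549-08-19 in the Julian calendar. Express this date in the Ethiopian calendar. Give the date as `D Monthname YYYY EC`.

26 Nehase 1541 EC

Julian Day Number of the source date = 2287061.
Converting JDN 2287061 to the Ethiopian calendar gives 26 Nehase 1541 EC.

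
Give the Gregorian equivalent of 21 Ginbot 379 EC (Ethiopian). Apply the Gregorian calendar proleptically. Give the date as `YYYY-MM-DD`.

0387-05-17

Both dates share Julian Day Number 1862545; in the Gregorian calendar that is 17 May 387 CE.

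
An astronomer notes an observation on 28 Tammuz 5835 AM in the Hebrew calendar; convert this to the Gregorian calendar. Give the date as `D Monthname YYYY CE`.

Julian Day Number of the source date = 2479130.
Converting JDN 2479130 to the Gregorian calendar gives 11 July 2075 CE.

11 July 2075 CE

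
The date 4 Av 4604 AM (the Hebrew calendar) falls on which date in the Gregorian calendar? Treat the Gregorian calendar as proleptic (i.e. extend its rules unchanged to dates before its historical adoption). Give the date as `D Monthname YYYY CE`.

26 July 844 CE

Both dates share Julian Day Number 2029532; in the Gregorian calendar that is 26 July 844 CE.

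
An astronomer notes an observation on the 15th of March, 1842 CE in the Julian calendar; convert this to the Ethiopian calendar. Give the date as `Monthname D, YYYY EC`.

Megabit 19, 1834 EC

The source date corresponds to 27 March 1842 in the Gregorian calendar (JDN 2393922).
That day falls on 19 Megabit 1834 EC in the Ethiopian calendar.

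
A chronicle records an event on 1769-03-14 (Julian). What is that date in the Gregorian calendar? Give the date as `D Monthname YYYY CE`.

25 March 1769 CE

The Julian–Gregorian offset here is 11 days (Julian trailing).
14 March 1769 Julian + 11 days → 25 March 1769 Gregorian.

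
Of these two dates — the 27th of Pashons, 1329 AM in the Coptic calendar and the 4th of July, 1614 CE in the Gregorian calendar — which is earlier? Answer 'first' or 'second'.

The two dates have Julian Day Numbers 2310348 and 2310746 respectively.
Since 2310348 < 2310746, the first date comes first.

first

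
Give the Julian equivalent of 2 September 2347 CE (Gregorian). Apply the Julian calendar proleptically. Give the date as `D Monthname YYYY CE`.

17 August 2347 CE

At this point the Julian calendar is 16 days behind the Gregorian.
2 September 2347 Gregorian − 16 days → 17 August 2347 Julian.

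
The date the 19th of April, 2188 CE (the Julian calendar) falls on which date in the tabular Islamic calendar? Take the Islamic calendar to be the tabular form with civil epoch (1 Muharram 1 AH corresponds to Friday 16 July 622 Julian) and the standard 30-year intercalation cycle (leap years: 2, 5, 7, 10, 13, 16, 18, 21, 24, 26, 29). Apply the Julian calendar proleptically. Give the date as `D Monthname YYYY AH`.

7 Dhu al-Qa'dah 1614 AH

Julian Day Number of the source date = 2520334.
Converting JDN 2520334 to the tabular Islamic calendar gives 7 Dhu al-Qa'dah 1614 AH.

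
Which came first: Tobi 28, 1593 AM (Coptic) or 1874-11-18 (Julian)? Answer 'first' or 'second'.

First date → JDN 2406655; second date → JDN 2405858.
JDN 2405858 < JDN 2406655, so the second date is earlier.

second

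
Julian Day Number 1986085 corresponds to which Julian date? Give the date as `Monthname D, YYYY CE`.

August 9, 725 CE

The proleptic Gregorian equivalent of JDN 1986085 is 13 August 725.
In the Julian calendar that day is August 9, 725 CE.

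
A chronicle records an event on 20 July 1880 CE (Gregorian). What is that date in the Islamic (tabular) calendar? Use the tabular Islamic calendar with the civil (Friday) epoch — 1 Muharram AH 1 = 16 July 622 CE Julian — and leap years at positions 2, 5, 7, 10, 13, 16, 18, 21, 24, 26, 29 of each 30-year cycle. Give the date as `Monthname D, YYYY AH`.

Sha'ban 12, 1297 AH

Both dates share Julian Day Number 2407917; in the tabular Islamic calendar that is 12 Sha'ban 1297 AH.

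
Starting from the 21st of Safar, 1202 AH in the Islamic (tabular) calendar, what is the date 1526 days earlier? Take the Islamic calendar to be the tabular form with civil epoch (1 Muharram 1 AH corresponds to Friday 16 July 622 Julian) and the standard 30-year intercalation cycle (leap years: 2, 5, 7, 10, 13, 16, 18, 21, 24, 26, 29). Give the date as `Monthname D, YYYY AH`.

JDN of the 21st of Safar, 1202 AH = 2374084.
2374084 − 1526 = 2372558.
JDN 2372558 in the tabular Islamic calendar is Dhu al-Qa'dah 1, 1197 AH.

Dhu al-Qa'dah 1, 1197 AH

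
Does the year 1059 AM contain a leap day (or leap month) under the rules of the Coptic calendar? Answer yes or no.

yes

1059 mod 4 = 3; in the Coptic calendar a year is leap when year mod 4 = 3, so it is a leap year.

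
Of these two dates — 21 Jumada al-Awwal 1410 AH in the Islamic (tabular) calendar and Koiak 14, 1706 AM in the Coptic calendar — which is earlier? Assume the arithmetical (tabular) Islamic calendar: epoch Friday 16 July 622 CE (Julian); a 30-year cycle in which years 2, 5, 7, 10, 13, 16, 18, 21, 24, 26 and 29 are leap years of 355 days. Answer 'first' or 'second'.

first

Converting both to JDN: 2447881 vs 2447884; the smaller is the first.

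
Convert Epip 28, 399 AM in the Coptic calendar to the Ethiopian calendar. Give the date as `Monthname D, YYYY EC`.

Hamle 28, 675 EC

Both dates share Julian Day Number 1970726; in the Ethiopian calendar that is 28 Hamle 675 EC.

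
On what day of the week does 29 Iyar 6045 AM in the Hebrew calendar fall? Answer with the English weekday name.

Thursday

Equivalently 4 June 2285 Gregorian, JDN 2555794.
JDN 2555794 mod 7 = 3, and JDN 0 was a Monday, so this is a Thursday.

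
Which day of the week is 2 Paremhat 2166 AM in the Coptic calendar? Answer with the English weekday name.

This is JDN 2615977 (14 March 2450 Gregorian).
2615977 ≡ 0 (mod 7); counting from Monday = 0 gives Monday.

Monday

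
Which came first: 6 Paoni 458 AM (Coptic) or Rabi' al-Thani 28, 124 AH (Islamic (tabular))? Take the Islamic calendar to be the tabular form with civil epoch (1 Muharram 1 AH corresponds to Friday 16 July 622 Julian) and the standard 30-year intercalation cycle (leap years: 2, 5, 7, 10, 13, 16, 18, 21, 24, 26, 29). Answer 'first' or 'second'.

First date → JDN 1992224; second date → JDN 1992143.
JDN 1992143 < JDN 1992224, so the second date is earlier.

second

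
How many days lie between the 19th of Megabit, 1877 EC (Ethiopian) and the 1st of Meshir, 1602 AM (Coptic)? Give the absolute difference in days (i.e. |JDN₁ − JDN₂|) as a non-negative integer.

317

JDN of the first date = 2409628.
JDN of the second date = 2409945.
|2409945 − 2409628| = 317.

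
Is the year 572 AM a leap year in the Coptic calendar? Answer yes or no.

572 mod 4 = 0; in the Coptic calendar a year is leap when year mod 4 = 3, so it is a common year.

no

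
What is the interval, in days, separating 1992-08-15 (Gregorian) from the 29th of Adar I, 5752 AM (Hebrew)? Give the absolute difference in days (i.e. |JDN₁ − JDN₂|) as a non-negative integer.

164

JDN of the first date = 2448850.
JDN of the second date = 2448686.
|2448686 − 2448850| = 164.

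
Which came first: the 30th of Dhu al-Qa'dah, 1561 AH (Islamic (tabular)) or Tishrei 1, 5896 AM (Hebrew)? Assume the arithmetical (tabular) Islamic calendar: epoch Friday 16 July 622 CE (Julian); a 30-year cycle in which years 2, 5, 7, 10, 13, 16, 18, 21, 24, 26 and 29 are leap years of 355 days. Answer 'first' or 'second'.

second

Converting both to JDN: 2501576 vs 2501103; the smaller is the second.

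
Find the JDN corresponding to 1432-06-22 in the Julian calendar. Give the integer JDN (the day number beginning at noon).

Equivalently 1 July 1432 (proleptic Gregorian).
JDN 2400001 is 17 November 1858 CE (Gregorian), MJD 0; the target day is −155732 days from there, so JDN = 2244269.

2244269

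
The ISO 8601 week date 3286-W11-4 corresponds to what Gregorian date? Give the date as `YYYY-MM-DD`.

ISO week 1 of 3286 is the week containing the first Thursday of 3286.
Week 11, day 4 (Thursday) lands on 3286-03-14.

3286-03-14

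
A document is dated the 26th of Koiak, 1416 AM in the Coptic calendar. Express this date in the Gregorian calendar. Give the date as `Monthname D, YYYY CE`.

January 2, 1700 CE

Both dates share Julian Day Number 2341974; in the Gregorian calendar that is 2 January 1700 CE.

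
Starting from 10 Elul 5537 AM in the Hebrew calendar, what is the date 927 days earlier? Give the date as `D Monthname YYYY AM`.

The starting date is JDN 2370351; 2370351 − 927 = 2369424.
JDN 2369424 corresponds to 28 Adar I 5535 AM.

28 Adar I 5535 AM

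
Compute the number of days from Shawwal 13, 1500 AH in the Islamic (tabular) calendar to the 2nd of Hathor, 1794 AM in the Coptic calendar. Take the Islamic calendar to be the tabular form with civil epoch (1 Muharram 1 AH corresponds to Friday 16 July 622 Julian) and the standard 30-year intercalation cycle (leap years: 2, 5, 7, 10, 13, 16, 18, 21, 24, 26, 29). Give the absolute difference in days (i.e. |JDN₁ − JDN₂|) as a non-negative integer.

JDN of the first date = 2479914.
JDN of the second date = 2479984.
|2479984 − 2479914| = 70.

70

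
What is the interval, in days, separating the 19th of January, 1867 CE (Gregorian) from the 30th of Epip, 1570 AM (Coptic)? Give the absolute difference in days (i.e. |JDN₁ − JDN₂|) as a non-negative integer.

4550

First date → JDN 2402986; second date → JDN 2398436.
The interval is |2402986 − 2398436| = 4550 days.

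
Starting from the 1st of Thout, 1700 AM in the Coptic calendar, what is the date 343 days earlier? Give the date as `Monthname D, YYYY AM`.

Counting 343 days back from JDN 2445590 reaches JDN 2445247, which is Thout 24, 1699 AM.

Thout 24, 1699 AM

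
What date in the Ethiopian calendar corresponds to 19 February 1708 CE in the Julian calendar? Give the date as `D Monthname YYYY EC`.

Both dates share Julian Day Number 2344954; in the Ethiopian calendar that is 24 Yekatit 1700 EC.

24 Yekatit 1700 EC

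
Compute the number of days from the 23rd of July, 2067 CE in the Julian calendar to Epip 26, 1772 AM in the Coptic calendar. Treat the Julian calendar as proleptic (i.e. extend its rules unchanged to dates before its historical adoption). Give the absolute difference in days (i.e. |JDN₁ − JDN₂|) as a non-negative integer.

JDN of the first date = 2476233.
JDN of the second date = 2472213.
|2472213 − 2476233| = 4020.

4020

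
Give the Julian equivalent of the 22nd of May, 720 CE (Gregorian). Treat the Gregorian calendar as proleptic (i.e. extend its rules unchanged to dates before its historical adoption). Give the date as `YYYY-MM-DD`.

0720-05-18

For dates in this range the Gregorian date is 4 days ahead of the Julian.
22 May 720 Gregorian − 4 days → 18 May 720 Julian.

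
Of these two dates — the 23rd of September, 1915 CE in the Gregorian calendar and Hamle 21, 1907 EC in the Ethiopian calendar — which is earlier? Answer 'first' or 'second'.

second

First date → JDN 2420764; second date → JDN 2420707.
JDN 2420707 < JDN 2420764, so the second date is earlier.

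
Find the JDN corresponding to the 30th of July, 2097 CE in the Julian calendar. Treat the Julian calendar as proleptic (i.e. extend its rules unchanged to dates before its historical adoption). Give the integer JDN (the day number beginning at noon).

Equivalently 12 August 2097 (Gregorian).
JDN 2451545 is 1 January 2000 CE (Gregorian); the target day is +35653 days from there, so JDN = 2487198.

2487198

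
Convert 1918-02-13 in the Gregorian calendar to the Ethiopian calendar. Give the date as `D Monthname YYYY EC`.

6 Yekatit 1910 EC

Julian Day Number of the source date = 2421638.
Converting JDN 2421638 to the Ethiopian calendar gives 6 Yekatit 1910 EC.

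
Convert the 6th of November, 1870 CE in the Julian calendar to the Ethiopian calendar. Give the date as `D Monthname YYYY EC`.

10 Hidar 1863 EC

The source date corresponds to 18 November 1870 in the Gregorian calendar (JDN 2404385).
That day falls on 10 Hidar 1863 EC in the Ethiopian calendar.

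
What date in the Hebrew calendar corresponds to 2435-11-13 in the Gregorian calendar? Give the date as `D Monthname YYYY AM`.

21 Cheshvan 6196 AM

Julian Day Number of the source date = 2610742.
Converting JDN 2610742 to the Hebrew calendar gives 21 Cheshvan 6196 AM.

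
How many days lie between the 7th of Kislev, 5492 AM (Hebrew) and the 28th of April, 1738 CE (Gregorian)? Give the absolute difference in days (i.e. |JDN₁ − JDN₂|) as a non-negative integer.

2335

First date → JDN 2353634; second date → JDN 2355969.
The interval is |2353634 − 2355969| = 2335 days.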